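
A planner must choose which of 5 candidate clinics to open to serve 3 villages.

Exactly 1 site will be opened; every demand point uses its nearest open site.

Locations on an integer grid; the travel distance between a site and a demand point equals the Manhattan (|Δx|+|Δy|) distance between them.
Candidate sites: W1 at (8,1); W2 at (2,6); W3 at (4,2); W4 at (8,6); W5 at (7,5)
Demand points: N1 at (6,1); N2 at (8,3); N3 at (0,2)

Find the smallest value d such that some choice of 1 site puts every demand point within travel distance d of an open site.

5

Open {W3}.
  Farthest demand point is N2 at travel distance 5 (to W3); all others are ≤ 5.
With {W1} the worst case is 9.
With {W2} the worst case is 9.
No size-1 selection achieves below 5.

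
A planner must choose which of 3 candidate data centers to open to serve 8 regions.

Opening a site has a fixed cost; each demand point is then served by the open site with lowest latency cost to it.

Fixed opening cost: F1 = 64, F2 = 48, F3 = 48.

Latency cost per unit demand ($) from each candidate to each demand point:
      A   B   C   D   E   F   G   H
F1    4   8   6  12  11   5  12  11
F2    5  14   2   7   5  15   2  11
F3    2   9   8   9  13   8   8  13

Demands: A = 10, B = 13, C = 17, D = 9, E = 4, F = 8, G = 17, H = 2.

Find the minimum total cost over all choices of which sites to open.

469

Open {F1, F2}: assign each demand point to its cheapest open site.
  A→F1 10×4=40, B→F1 13×8=104, C→F2 17×2=34, D→F2 9×7=63, E→F2 4×5=20, F→F1 8×5=40, G→F2 17×2=34, H→F1 2×11=22
  latency cost 357, fixed 112 → total 469.
Compare {F2, F3}: latency cost 374 + fixed 96 = 470.
Compare {F1, F2, F3}: latency cost 337 + fixed 160 = 497.
Compare {F2}: latency cost 525 + fixed 48 = 573.
All other subsets cost ≥ 470. Minimum total cost: 469.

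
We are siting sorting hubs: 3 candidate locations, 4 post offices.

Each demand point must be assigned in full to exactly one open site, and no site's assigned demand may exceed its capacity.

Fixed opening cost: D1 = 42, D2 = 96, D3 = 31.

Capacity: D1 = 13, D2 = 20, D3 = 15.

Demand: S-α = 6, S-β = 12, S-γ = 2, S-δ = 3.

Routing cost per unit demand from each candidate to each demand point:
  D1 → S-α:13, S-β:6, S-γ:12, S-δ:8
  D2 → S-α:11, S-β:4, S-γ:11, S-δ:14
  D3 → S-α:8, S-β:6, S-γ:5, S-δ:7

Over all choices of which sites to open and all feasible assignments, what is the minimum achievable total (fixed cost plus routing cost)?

Open {D1, D3}; cheapest assignment that respects the capacities:
  D1 (cap 13, load 12): S-β — cost 12×6 = 72
  D3 (cap 15, load 11): S-α, S-γ, S-δ — cost 6×8 + 2×5 + 3×7 = 79
  Shipping 151, fixed 73 → total 224.
  Any other capacity-feasible assignment to {D1, D3} ships for at least 151.
Compare {D2, D3}: its best feasible assignment gives total 254.
Compare {D1, D2, D3}: its best feasible assignment gives total 296.
Every other set of open sites that can feasibly serve all demand totals ≥ 254 even under its best assignment. Minimum: 224.

224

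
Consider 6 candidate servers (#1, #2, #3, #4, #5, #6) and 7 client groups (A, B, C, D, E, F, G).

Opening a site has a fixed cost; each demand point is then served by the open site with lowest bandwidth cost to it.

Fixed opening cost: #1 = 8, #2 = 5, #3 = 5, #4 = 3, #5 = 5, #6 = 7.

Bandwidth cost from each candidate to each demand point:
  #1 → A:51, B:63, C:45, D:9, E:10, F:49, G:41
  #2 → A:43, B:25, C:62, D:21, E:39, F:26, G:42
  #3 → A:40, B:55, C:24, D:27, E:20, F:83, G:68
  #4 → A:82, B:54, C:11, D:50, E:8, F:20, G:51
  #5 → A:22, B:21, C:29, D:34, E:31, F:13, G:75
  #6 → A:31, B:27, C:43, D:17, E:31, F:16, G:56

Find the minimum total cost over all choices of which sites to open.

Open {#1, #4, #5}: assign each demand point to its cheapest open site.
  A→#5 22, B→#5 21, C→#4 11, D→#1 9, E→#4 8, F→#5 13, G→#1 41
  bandwidth cost 125, fixed 16 → total 141.
Compare {#1, #2, #4, #5}: bandwidth cost 125 + fixed 21 = 146.
Compare {#1, #3, #4, #5}: bandwidth cost 125 + fixed 21 = 146.
Compare {#1, #4, #5, #6}: bandwidth cost 125 + fixed 23 = 148.
All other subsets cost ≥ 146. Minimum total cost: 141.

141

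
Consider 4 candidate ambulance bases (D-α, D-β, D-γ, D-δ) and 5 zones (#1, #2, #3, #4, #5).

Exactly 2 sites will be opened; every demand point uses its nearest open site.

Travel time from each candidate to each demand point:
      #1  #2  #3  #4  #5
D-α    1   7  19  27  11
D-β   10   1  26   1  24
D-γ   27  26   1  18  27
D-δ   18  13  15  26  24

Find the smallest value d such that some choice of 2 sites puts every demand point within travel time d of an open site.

18

Open {D-α, D-γ}.
  Farthest demand point is #4 at travel time 18 (to D-γ); all others are ≤ 18.
With {D-α, D-β} the worst case is 19.
With {D-β, D-γ} the worst case is 24.
No size-2 selection achieves below 18.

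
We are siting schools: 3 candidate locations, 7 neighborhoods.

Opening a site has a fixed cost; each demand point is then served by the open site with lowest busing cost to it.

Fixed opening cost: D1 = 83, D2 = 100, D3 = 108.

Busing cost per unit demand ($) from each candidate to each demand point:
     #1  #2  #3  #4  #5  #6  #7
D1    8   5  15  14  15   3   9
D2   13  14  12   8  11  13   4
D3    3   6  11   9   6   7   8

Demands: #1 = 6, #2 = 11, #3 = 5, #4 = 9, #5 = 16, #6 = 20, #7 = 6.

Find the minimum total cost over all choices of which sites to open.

Open {D1, D3}: assign each demand point to its cheapest open site.
  #1→D3 6×3=18, #2→D1 11×5=55, #3→D3 5×11=55, #4→D3 9×9=81, #5→D3 16×6=96, #6→D1 20×3=60, #7→D3 6×8=48
  busing cost 413, fixed 191 → total 604.
Compare {D3}: busing cost 504 + fixed 108 = 612.
Compare {D1, D2, D3}: busing cost 380 + fixed 291 = 671.
Compare {D1, D2}: busing cost 495 + fixed 183 = 678.
All other subsets cost ≥ 612. Minimum total cost: 604.

604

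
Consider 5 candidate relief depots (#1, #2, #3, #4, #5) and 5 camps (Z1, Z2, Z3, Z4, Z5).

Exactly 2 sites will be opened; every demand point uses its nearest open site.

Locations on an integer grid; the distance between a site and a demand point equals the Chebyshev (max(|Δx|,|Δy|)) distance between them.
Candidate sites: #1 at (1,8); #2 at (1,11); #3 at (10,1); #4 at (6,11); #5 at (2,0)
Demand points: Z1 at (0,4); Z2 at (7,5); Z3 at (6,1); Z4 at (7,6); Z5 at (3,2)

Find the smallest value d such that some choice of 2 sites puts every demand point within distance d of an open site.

5

Open {#3, #5}.
  Farthest demand point is Z4 at distance 5 (to #3); all others are ≤ 5.
With {#4, #5} the worst case is 5.
With {#1, #3} the worst case is 6.
No size-2 selection achieves below 5.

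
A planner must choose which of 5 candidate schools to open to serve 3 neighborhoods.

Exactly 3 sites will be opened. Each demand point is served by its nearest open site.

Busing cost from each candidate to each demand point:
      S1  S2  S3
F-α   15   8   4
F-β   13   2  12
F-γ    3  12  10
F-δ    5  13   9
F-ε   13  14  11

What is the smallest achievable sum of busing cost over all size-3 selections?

Open {F-α, F-β, F-γ}.
  S1→F-γ 3, S2→F-β 2, S3→F-α 4  ⇒ total 9.
Compare {F-α, F-β, F-δ}: total 11.
Compare {F-β, F-γ, F-δ}: total 14.
No size-3 selection does better; minimum is 9.

9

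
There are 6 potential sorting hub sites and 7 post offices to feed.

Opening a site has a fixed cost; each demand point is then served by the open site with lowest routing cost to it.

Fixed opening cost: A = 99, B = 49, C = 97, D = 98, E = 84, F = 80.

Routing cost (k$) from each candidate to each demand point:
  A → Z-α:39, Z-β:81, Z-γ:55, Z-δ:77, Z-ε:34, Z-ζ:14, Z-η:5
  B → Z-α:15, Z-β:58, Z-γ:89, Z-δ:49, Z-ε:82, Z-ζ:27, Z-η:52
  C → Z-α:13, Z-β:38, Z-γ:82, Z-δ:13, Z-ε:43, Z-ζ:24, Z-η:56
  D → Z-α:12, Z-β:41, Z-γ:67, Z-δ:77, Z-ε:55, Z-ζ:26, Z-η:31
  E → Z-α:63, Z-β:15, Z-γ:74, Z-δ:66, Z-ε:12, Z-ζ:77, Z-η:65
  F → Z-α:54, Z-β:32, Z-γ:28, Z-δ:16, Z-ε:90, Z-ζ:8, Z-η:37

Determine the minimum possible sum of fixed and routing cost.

Open {E, F}: assign each demand point to its cheapest open site.
  Z-α→F 54, Z-β→E 15, Z-γ→F 28, Z-δ→F 16, Z-ε→E 12, Z-ζ→F 8, Z-η→F 37
  routing cost 170, fixed 164 → total 334.
Compare {A, F}: routing cost 162 + fixed 179 = 341.
Compare {B, E, F}: routing cost 131 + fixed 213 = 344.
Compare {F}: routing cost 265 + fixed 80 = 345.
All other subsets cost ≥ 341. Minimum total cost: 334.

334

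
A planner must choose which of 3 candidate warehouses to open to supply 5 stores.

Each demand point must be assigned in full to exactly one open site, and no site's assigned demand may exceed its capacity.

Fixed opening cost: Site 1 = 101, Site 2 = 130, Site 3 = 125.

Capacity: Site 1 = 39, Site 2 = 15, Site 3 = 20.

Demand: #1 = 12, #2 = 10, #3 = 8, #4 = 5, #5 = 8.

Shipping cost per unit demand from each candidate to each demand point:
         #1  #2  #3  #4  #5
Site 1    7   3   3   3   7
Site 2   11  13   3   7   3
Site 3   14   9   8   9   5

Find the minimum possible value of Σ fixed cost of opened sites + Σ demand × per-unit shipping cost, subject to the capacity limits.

408

Open {Site 1, Site 2}; cheapest assignment that respects the capacities:
  Site 1 (cap 39, load 35): #1, #2, #3, #4 — cost 12×7 + 10×3 + 8×3 + 5×3 = 153
  Site 2 (cap 15, load 8): #5 — cost 8×3 = 24
  Shipping 177, fixed 231 → total 408.
  Any other capacity-feasible assignment to {Site 1, Site 2} ships for at least 177.
Compare {Site 1, Site 3}: its best feasible assignment gives total 419.
Compare {Site 1, Site 2, Site 3}: its best feasible assignment gives total 533.
Every other set of open sites that can feasibly serve all demand totals ≥ 419 even under its best assignment. Minimum: 408.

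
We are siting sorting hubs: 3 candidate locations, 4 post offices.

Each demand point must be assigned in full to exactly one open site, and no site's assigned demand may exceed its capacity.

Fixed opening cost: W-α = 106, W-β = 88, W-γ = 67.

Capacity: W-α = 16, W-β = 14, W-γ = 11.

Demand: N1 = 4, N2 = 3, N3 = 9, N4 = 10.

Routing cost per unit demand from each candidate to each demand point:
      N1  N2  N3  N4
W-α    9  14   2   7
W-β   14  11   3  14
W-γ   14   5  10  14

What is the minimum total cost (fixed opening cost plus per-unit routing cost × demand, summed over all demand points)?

Open {W-α, W-β}; cheapest assignment that respects the capacities:
  W-α (cap 16, load 14): N1, N4 — cost 4×9 + 10×7 = 106
  W-β (cap 14, load 12): N2, N3 — cost 3×11 + 9×3 = 60
  Shipping 166, fixed 194 → total 360.
  Any other capacity-feasible assignment to {W-α, W-β} ships for at least 166.
Compare {W-α, W-γ}: its best feasible assignment gives total 409.
Compare {W-α, W-β, W-γ}: its best feasible assignment gives total 409.
Every other set of open sites that can feasibly serve all demand totals ≥ 409 even under its best assignment. Minimum: 360.

360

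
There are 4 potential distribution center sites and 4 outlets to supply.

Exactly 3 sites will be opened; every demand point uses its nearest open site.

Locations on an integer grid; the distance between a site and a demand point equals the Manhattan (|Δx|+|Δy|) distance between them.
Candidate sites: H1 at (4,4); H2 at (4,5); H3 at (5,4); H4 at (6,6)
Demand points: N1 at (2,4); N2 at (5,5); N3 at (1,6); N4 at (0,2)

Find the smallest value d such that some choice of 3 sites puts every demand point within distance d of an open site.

6

Open {H1, H2, H3}.
  Farthest demand point is N4 at distance 6 (to H1); all others are ≤ 6.
With {H1, H2, H4} the worst case is 6.
With {H1, H3, H4} the worst case is 6.
No size-3 selection achieves below 6.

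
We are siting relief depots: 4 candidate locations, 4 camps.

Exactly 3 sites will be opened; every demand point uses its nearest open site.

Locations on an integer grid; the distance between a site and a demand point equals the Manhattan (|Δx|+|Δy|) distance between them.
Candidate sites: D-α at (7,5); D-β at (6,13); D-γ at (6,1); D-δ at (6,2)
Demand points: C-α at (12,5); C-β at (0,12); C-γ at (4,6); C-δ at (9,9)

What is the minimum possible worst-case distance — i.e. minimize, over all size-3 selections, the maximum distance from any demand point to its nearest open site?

Open {D-α, D-β, D-γ}.
  Farthest demand point is C-β at distance 7 (to D-β); all others are ≤ 7.
With {D-α, D-β, D-δ} the worst case is 7.
With {D-β, D-γ, D-δ} the worst case is 9.
No size-3 selection achieves below 7.

7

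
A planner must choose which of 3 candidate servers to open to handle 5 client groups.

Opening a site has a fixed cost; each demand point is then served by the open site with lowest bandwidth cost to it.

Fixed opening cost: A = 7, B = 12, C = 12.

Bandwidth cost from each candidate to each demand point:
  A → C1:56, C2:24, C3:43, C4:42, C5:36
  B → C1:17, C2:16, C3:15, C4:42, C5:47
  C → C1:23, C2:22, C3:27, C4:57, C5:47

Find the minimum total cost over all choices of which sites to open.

145

Open {A, B}: assign each demand point to its cheapest open site.
  C1→B 17, C2→B 16, C3→B 15, C4→A 42, C5→A 36
  bandwidth cost 126, fixed 19 → total 145.
Compare {B}: bandwidth cost 137 + fixed 12 = 149.
Compare {A, B, C}: bandwidth cost 126 + fixed 31 = 157.
Compare {B, C}: bandwidth cost 137 + fixed 24 = 161.
All other subsets cost ≥ 149. Minimum total cost: 145.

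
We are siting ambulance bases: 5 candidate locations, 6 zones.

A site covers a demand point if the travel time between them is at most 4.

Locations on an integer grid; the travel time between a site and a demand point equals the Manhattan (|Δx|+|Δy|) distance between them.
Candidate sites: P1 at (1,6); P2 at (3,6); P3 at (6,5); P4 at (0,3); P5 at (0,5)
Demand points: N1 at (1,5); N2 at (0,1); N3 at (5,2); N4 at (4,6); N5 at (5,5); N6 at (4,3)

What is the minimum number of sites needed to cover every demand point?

2

Coverage sets (demand points within 4 of each site):
  P1: {N1, N4}
  P2: {N1, N4, N5, N6}
  P3: {N3, N4, N5, N6}
  P4: {N1, N2, N6}
  P5: {N1, N2}
No single site covers all 6 demand points.
But {P3, P4} covers everything, so the minimum is 2.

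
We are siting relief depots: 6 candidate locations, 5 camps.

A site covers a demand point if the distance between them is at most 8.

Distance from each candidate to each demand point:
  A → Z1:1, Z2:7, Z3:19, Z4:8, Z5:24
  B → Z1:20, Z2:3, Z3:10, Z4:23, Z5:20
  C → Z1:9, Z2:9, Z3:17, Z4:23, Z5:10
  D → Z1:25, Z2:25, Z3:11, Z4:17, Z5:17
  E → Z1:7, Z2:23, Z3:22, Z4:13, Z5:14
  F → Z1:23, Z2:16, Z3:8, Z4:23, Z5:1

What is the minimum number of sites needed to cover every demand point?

Coverage sets (demand points within 8 of each site):
  A: {Z1, Z2, Z4}
  B: {Z2}
  C: {}
  D: {}
  E: {Z1}
  F: {Z3, Z5}
No single site covers all 5 demand points.
But {A, F} covers everything, so the minimum is 2.

2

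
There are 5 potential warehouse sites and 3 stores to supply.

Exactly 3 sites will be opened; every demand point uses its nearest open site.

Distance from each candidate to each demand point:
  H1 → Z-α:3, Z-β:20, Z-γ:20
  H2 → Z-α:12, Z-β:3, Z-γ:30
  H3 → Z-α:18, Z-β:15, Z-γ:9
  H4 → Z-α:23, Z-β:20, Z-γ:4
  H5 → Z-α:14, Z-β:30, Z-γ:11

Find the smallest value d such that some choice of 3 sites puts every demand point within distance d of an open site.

4

Open {H1, H2, H4}.
  Farthest demand point is Z-γ at distance 4 (to H4); all others are ≤ 4.
With {H1, H2, H3} the worst case is 9.
With {H1, H2, H5} the worst case is 11.
No size-3 selection achieves below 4.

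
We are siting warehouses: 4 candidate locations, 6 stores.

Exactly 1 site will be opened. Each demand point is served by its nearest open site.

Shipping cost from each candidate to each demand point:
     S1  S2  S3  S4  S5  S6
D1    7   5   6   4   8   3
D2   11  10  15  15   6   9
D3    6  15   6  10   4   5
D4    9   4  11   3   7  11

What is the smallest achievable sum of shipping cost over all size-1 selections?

33

Open {D1}.
  S1→D1 7, S2→D1 5, S3→D1 6, S4→D1 4, S5→D1 8, S6→D1 3  ⇒ total 33.
Compare {D4}: total 45.
Compare {D3}: total 46.
No size-1 selection does better; minimum is 33.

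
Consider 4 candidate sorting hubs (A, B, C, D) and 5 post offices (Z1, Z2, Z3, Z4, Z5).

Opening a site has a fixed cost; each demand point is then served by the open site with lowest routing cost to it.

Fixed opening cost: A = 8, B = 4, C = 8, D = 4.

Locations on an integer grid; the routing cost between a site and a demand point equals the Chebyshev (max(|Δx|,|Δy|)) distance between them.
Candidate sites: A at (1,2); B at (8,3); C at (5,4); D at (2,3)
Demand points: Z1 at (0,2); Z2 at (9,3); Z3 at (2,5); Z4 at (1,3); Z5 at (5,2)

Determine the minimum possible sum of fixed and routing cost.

17

Open {B, D}: assign each demand point to its cheapest open site.
  Z1→D 2, Z2→B 1, Z3→D 2, Z4→D 1, Z5→B 3
  routing cost 9, fixed 8 → total 17.
Compare {D}: routing cost 15 + fixed 4 = 19.
Compare {A, B}: routing cost 9 + fixed 12 = 21.
Compare {C, D}: routing cost 11 + fixed 12 = 23.
All other subsets cost ≥ 19. Minimum total cost: 17.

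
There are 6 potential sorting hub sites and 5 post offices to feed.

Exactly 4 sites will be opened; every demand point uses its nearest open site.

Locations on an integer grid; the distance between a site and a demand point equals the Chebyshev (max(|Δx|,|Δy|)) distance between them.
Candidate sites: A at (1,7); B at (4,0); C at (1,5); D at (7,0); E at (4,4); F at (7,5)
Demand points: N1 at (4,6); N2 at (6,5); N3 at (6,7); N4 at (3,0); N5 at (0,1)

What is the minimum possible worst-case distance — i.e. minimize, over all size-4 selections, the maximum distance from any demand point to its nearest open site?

4

Open {A, B, C, E}.
  Farthest demand point is N5 at distance 4 (to B); all others are ≤ 4.
With {A, B, C, F} the worst case is 4.
With {A, B, D, E} the worst case is 4.
No size-4 selection achieves below 4.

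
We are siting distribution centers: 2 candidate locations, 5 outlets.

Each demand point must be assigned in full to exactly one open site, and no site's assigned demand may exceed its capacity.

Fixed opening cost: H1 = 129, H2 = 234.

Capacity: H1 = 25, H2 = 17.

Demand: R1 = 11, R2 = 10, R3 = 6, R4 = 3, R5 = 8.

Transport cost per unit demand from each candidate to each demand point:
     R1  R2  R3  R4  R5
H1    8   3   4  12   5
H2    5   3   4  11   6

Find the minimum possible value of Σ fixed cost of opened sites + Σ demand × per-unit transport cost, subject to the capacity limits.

Open {H1, H2}; cheapest assignment that respects the capacities:
  H1 (cap 25, load 24): R2, R3, R5 — cost 10×3 + 6×4 + 8×5 = 94
  H2 (cap 17, load 14): R1, R4 — cost 11×5 + 3×11 = 88
  Shipping 182, fixed 363 → total 545.
  Any other capacity-feasible assignment to {H1, H2} ships for at least 182.
Total demand is 38 and no other set of sites has combined capacity ≥ 38, so {H1, H2} is the only feasible choice of open sites. Minimum: 545.

545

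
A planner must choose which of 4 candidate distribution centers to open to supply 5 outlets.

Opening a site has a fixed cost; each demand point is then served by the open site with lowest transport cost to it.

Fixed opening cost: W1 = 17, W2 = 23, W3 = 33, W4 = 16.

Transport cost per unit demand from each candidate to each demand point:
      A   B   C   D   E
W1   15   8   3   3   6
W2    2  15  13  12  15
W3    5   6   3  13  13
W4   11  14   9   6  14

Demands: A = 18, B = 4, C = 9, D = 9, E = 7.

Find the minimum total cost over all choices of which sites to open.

Open {W1, W2}: assign each demand point to its cheapest open site.
  A→W2 18×2=36, B→W1 4×8=32, C→W1 9×3=27, D→W1 9×3=27, E→W1 7×6=42
  transport cost 164, fixed 40 → total 204.
Compare {W1, W2, W4}: transport cost 164 + fixed 56 = 220.
Compare {W1, W2, W3}: transport cost 156 + fixed 73 = 229.
Compare {W1, W2, W3, W4}: transport cost 156 + fixed 89 = 245.
All other subsets cost ≥ 220. Minimum total cost: 204.

204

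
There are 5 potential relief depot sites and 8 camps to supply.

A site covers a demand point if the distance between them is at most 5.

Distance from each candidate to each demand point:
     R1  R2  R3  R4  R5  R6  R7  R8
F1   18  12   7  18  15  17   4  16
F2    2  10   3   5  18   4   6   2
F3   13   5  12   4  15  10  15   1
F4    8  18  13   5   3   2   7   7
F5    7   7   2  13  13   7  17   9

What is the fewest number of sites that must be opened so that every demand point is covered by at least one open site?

4

Coverage sets (demand points within 5 of each site):
  F1: {R7}
  F2: {R1, R3, R4, R6, R8}
  F3: {R2, R4, R8}
  F4: {R4, R5, R6}
  F5: {R3}
No 3 sites suffice: every size-3 union leaves at least one demand point uncovered.
But {F1, F2, F3, F4} covers everything, so the minimum is 4.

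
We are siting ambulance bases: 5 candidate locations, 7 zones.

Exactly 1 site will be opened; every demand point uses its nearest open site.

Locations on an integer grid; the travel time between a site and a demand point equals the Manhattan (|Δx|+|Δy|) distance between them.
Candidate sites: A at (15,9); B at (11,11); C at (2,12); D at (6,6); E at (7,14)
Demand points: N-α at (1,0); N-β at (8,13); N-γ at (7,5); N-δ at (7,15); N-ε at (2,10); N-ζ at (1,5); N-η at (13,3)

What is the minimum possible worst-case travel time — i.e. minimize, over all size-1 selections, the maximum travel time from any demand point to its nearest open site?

11

Open {D}.
  Farthest demand point is N-α at travel time 11 (to D); all others are ≤ 11.
With {C} the worst case is 20.
With {E} the worst case is 20.
No size-1 selection achieves below 11.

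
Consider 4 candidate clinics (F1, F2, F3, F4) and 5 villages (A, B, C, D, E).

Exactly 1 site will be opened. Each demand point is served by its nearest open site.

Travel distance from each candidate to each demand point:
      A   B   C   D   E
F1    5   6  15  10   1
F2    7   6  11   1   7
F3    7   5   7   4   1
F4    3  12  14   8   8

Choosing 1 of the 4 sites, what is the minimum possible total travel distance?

24

Open {F3}.
  A→F3 7, B→F3 5, C→F3 7, D→F3 4, E→F3 1  ⇒ total 24.
Compare {F2}: total 32.
Compare {F1}: total 37.
No size-1 selection does better; minimum is 24.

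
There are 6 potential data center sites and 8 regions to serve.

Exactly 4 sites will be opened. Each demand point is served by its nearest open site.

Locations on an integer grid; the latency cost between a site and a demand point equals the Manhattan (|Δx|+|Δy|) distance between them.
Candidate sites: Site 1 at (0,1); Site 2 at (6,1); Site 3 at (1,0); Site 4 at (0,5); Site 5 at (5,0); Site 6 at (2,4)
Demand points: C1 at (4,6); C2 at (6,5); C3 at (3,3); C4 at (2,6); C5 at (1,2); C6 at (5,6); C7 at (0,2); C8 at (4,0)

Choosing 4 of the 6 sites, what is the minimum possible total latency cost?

21

Open {Site 1, Site 2, Site 5, Site 6}.
  C1→Site 6 4, C2→Site 2 4, C3→Site 6 2, C4→Site 6 2, C5→Site 1 2, C6→Site 6 5, C7→Site 1 1, C8→Site 5 1  ⇒ total 21.
Compare {Site 1, Site 3, Site 5, Site 6}: total 22.
Compare {Site 1, Site 4, Site 5, Site 6}: total 22.
No size-4 selection does better; minimum is 21.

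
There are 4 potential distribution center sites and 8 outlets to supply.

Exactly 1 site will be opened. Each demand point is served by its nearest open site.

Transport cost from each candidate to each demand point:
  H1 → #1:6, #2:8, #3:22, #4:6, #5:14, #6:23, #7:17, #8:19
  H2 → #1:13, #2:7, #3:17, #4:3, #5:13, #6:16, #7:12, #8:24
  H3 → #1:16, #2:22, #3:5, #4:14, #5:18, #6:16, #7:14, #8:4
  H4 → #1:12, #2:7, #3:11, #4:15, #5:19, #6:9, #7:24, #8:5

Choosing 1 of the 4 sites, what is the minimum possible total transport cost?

Open {H4}.
  #1→H4 12, #2→H4 7, #3→H4 11, #4→H4 15, #5→H4 19, #6→H4 9, #7→H4 24, #8→H4 5  ⇒ total 102.
Compare {H2}: total 105.
Compare {H3}: total 109.
No size-1 selection does better; minimum is 102.

102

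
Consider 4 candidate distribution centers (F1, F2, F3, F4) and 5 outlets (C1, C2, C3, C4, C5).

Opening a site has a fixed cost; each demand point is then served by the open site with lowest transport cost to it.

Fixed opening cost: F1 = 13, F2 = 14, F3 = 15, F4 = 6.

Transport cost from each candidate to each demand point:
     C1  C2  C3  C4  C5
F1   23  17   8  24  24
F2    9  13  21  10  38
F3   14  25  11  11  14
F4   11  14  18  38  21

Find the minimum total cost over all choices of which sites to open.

82

Open {F3, F4}: assign each demand point to its cheapest open site.
  C1→F4 11, C2→F4 14, C3→F3 11, C4→F3 11, C5→F3 14
  transport cost 61, fixed 21 → total 82.
Compare {F2, F3}: transport cost 57 + fixed 29 = 86.
Compare {F3}: transport cost 75 + fixed 15 = 90.
Compare {F1, F2}: transport cost 64 + fixed 27 = 91.
All other subsets cost ≥ 86. Minimum total cost: 82.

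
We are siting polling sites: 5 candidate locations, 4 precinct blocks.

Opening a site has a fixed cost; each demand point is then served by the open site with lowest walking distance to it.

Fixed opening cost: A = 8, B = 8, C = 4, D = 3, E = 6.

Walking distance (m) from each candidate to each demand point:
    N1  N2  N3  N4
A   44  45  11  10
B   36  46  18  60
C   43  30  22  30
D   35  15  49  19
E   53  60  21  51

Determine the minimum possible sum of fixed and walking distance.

82

Open {A, D}: assign each demand point to its cheapest open site.
  N1→D 35, N2→D 15, N3→A 11, N4→A 10
  walking distance 71, fixed 11 → total 82.
Compare {A, C, D}: walking distance 71 + fixed 15 = 86.
Compare {A, D, E}: walking distance 71 + fixed 17 = 88.
Compare {A, B, D}: walking distance 71 + fixed 19 = 90.
All other subsets cost ≥ 86. Minimum total cost: 82.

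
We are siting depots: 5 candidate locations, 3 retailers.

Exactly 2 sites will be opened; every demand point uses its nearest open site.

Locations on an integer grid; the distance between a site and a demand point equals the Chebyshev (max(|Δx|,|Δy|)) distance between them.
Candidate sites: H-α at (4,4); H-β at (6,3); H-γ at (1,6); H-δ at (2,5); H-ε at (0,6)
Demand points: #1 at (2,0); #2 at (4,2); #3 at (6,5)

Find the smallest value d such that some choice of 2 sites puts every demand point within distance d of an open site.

Open {H-α, H-β}.
  Farthest demand point is #1 at distance 4 (to H-α); all others are ≤ 4.
With {H-α, H-γ} the worst case is 4.
With {H-α, H-δ} the worst case is 4.
No size-2 selection achieves below 4.

4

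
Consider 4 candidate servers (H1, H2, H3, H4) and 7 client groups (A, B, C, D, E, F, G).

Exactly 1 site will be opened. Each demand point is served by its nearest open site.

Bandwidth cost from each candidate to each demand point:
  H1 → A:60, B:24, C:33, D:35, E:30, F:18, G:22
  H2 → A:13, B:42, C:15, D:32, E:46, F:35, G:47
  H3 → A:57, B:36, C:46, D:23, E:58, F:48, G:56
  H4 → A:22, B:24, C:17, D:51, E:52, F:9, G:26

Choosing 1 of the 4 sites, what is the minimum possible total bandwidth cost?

Open {H4}.
  A→H4 22, B→H4 24, C→H4 17, D→H4 51, E→H4 52, F→H4 9, G→H4 26  ⇒ total 201.
Compare {H1}: total 222.
Compare {H2}: total 230.
No size-1 selection does better; minimum is 201.

201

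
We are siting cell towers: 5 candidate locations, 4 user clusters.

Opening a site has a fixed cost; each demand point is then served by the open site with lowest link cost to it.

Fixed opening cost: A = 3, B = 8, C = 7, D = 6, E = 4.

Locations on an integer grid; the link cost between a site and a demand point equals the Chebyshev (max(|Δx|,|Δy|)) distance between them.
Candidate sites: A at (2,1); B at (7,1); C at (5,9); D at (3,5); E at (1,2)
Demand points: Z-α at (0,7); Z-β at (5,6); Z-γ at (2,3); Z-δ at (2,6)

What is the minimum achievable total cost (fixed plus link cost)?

Open {D}: assign each demand point to its cheapest open site.
  Z-α→D 3, Z-β→D 2, Z-γ→D 2, Z-δ→D 1
  link cost 8, fixed 6 → total 14.
Compare {A, D}: link cost 8 + fixed 9 = 17.
Compare {D, E}: link cost 7 + fixed 10 = 17.
Compare {E}: link cost 14 + fixed 4 = 18.
All other subsets cost ≥ 17. Minimum total cost: 14.

14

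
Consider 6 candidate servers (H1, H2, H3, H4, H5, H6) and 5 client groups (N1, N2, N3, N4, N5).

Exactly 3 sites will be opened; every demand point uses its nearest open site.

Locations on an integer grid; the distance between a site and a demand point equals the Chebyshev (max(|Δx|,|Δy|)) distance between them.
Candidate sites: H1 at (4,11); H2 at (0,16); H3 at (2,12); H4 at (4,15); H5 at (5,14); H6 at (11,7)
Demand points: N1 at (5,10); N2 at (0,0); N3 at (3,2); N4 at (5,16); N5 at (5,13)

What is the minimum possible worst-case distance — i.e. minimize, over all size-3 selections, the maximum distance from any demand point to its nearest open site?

Open {H1, H2, H3}.
  Farthest demand point is N2 at distance 11 (to H1); all others are ≤ 11.
With {H1, H2, H4} the worst case is 11.
With {H1, H2, H5} the worst case is 11.
No size-3 selection achieves below 11.

11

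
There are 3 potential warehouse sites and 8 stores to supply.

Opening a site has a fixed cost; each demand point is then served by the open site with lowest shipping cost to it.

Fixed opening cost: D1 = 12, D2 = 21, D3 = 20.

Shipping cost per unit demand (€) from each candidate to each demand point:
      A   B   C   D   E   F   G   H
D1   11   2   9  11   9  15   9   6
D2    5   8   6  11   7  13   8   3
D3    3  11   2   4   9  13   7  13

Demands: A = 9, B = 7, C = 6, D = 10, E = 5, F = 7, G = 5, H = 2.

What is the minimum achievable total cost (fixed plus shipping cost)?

308

Open {D1, D3}: assign each demand point to its cheapest open site.
  A→D3 9×3=27, B→D1 7×2=14, C→D3 6×2=12, D→D3 10×4=40, E→D1 5×9=45, F→D3 7×13=91, G→D3 5×7=35, H→D1 2×6=12
  shipping cost 276, fixed 32 → total 308.
Compare {D1, D2, D3}: shipping cost 260 + fixed 53 = 313.
Compare {D2, D3}: shipping cost 302 + fixed 41 = 343.
Compare {D3}: shipping cost 353 + fixed 20 = 373.
All other subsets cost ≥ 313. Minimum total cost: 308.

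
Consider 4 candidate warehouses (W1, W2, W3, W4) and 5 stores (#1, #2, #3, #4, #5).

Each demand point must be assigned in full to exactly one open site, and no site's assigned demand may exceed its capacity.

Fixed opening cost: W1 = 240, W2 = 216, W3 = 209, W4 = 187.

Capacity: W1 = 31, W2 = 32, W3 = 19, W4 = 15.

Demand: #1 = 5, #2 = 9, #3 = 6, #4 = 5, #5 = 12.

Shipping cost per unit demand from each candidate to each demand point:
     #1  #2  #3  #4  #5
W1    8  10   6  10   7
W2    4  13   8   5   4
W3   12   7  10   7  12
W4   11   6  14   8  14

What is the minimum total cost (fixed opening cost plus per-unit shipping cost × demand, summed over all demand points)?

598

Open {W2, W4}; cheapest assignment that respects the capacities:
  W2 (cap 32, load 28): #1, #3, #4, #5 — cost 5×4 + 6×8 + 5×5 + 12×4 = 141
  W4 (cap 15, load 9): #2 — cost 9×6 = 54
  Shipping 195, fixed 403 → total 598.
  Any other capacity-feasible assignment to {W2, W4} ships for at least 195.
Compare {W2, W3}: its best feasible assignment gives total 629.
Compare {W1, W2}: its best feasible assignment gives total 675.
Every other set of open sites that can feasibly serve all demand totals ≥ 629 even under its best assignment. Minimum: 598.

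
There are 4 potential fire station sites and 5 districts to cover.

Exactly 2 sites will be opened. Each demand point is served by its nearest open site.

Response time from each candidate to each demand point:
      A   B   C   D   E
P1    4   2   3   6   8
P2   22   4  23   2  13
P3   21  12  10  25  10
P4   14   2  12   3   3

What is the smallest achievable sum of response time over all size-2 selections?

15

Open {P1, P4}.
  A→P1 4, B→P1 2, C→P1 3, D→P4 3, E→P4 3  ⇒ total 15.
Compare {P1, P2}: total 19.
Compare {P1, P3}: total 23.
No size-2 selection does better; minimum is 15.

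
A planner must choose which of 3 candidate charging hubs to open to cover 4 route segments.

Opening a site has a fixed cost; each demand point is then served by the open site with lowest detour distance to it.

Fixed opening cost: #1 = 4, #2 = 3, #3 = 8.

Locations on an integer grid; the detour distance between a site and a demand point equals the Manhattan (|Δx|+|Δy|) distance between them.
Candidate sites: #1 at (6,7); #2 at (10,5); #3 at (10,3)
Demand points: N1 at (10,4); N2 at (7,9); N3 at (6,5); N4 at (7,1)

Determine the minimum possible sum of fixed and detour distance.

20

Open {#1, #2}: assign each demand point to its cheapest open site.
  N1→#2 1, N2→#1 3, N3→#1 2, N4→#1 7
  detour distance 13, fixed 7 → total 20.
Compare {#2}: detour distance 19 + fixed 3 = 22.
Compare {#1}: detour distance 19 + fixed 4 = 23.
Compare {#1, #3}: detour distance 11 + fixed 12 = 23.
All other subsets cost ≥ 22. Minimum total cost: 20.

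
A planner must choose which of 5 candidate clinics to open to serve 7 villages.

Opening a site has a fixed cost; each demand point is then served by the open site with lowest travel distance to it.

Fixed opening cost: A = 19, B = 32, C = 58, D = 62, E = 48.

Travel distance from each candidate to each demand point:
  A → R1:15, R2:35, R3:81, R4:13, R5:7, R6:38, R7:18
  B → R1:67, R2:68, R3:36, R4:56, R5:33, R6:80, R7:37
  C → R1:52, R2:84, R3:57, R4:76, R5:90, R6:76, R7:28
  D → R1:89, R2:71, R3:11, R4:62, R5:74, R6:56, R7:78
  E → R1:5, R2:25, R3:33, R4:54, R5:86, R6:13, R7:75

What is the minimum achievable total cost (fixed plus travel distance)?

181

Open {A, E}: assign each demand point to its cheapest open site.
  R1→E 5, R2→E 25, R3→E 33, R4→A 13, R5→A 7, R6→E 13, R7→A 18
  travel distance 114, fixed 67 → total 181.
Compare {A, B}: travel distance 162 + fixed 51 = 213.
Compare {A, B, E}: travel distance 114 + fixed 99 = 213.
Compare {A, D}: travel distance 137 + fixed 81 = 218.
All other subsets cost ≥ 213. Minimum total cost: 181.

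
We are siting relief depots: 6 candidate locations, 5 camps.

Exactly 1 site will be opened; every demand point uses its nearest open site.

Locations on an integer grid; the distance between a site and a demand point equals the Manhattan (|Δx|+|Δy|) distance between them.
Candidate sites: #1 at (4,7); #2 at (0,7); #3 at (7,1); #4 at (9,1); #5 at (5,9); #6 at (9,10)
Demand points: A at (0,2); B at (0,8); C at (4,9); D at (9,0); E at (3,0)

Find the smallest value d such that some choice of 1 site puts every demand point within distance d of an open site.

Open {#1}.
  Farthest demand point is D at distance 12 (to #1); all others are ≤ 12.
With {#5} the worst case is 13.
With {#3} the worst case is 14.
No size-1 selection achieves below 12.

12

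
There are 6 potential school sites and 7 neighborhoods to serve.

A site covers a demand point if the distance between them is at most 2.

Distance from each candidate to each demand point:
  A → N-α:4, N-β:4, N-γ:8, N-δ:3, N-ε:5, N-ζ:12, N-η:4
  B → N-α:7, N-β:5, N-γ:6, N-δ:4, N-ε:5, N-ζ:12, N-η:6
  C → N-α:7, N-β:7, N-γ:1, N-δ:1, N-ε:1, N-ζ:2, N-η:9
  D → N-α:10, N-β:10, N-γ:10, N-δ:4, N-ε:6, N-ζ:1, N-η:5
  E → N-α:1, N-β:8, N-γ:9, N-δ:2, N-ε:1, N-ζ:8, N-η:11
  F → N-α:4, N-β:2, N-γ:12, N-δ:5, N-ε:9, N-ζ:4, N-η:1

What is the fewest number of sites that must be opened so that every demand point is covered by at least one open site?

Coverage sets (demand points within 2 of each site):
  A: {}
  B: {}
  C: {N-γ, N-δ, N-ε, N-ζ}
  D: {N-ζ}
  E: {N-α, N-δ, N-ε}
  F: {N-β, N-η}
No 2 sites suffice: every size-2 union leaves at least one demand point uncovered.
But {C, E, F} covers everything, so the minimum is 3.

3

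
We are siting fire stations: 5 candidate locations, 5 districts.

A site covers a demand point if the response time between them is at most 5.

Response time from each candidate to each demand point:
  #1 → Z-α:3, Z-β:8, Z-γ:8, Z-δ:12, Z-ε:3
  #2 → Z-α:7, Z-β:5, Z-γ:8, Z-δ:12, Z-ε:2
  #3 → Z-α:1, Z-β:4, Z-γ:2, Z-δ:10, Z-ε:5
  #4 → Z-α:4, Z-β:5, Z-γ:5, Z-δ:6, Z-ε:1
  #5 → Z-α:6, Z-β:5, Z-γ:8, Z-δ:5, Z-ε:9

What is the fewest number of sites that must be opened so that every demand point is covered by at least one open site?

Coverage sets (demand points within 5 of each site):
  #1: {Z-α, Z-ε}
  #2: {Z-β, Z-ε}
  #3: {Z-α, Z-β, Z-γ, Z-ε}
  #4: {Z-α, Z-β, Z-γ, Z-ε}
  #5: {Z-β, Z-δ}
No single site covers all 5 demand points.
But {#3, #5} covers everything, so the minimum is 2.

2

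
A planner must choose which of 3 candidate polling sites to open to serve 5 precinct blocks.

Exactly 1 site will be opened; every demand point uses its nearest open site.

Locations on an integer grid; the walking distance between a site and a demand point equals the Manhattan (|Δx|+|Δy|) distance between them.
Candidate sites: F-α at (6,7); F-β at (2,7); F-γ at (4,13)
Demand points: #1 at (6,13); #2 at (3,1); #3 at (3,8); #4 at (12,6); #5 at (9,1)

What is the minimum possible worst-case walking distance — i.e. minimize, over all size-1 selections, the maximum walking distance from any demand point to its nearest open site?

Open {F-α}.
  Farthest demand point is #2 at walking distance 9 (to F-α); all others are ≤ 9.
With {F-β} the worst case is 13.
With {F-γ} the worst case is 17.
No size-1 selection achieves below 9.

9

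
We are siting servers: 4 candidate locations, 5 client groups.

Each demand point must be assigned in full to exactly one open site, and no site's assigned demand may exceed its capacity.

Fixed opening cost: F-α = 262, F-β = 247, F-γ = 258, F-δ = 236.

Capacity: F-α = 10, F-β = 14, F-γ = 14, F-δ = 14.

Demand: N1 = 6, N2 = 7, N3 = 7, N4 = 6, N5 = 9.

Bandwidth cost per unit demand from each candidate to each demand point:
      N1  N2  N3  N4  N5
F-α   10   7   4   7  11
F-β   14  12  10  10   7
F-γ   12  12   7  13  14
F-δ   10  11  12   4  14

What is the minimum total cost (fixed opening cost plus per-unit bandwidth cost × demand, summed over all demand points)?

1021

Open {F-β, F-γ, F-δ}; cheapest assignment that respects the capacities:
  F-β (cap 14, load 9): N5 — cost 9×7 = 63
  F-γ (cap 14, load 14): N2, N3 — cost 7×12 + 7×7 = 133
  F-δ (cap 14, load 12): N1, N4 — cost 6×10 + 6×4 = 84
  Shipping 280, fixed 741 → total 1021.
  Any other capacity-feasible assignment to {F-β, F-γ, F-δ} ships for at least 280.
Compare {F-α, F-γ, F-δ}: its best feasible assignment gives total 1072.
Compare {F-α, F-β, F-δ}: its best feasible assignment gives total 1082.
Every other set of open sites that can feasibly serve all demand totals ≥ 1072 even under its best assignment. Minimum: 1021.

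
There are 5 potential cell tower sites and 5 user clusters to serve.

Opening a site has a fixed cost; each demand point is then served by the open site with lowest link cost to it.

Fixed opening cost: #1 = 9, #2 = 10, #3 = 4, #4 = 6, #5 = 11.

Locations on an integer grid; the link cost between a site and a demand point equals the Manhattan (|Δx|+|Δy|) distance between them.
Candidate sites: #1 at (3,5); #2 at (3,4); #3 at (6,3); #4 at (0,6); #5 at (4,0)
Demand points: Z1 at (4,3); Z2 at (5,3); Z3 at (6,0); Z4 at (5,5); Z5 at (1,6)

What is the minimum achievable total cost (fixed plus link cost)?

20

Open {#3, #4}: assign each demand point to its cheapest open site.
  Z1→#3 2, Z2→#3 1, Z3→#3 3, Z4→#3 3, Z5→#4 1
  link cost 10, fixed 10 → total 20.
Compare {#3}: link cost 17 + fixed 4 = 21.
Compare {#1, #3}: link cost 11 + fixed 13 = 24.
Compare {#2, #3}: link cost 13 + fixed 14 = 27.
All other subsets cost ≥ 21. Minimum total cost: 20.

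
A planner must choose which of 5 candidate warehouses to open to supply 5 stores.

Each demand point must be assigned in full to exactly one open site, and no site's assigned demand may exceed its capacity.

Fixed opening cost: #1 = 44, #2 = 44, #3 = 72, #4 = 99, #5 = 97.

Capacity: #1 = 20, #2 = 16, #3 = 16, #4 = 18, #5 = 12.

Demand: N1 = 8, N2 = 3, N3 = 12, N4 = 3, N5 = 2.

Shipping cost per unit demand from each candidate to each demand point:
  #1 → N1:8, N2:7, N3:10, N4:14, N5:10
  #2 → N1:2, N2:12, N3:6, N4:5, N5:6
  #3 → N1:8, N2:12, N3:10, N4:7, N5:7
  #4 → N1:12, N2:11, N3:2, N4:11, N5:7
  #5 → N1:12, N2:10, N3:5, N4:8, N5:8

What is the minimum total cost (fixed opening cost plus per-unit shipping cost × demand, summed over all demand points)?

Open {#2, #4}; cheapest assignment that respects the capacities:
  #2 (cap 16, load 13): N1, N4, N5 — cost 8×2 + 3×5 + 2×6 = 43
  #4 (cap 18, load 15): N2, N3 — cost 3×11 + 12×2 = 57
  Shipping 100, fixed 143 → total 243.
  Any other capacity-feasible assignment to {#2, #4} ships for at least 100.
Compare {#1, #2}: its best feasible assignment gives total 272.
Compare {#1, #2, #4}: its best feasible assignment gives total 275.
Every other set of open sites that can feasibly serve all demand totals ≥ 272 even under its best assignment. Minimum: 243.

243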